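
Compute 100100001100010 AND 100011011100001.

AND: 1 only when both bits are 1
  100100001100010
& 100011011100001
-----------------
  100000001100000
Decimal: 18530 & 18145 = 16480



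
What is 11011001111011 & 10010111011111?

AND: 1 only when both bits are 1
  11011001111011
& 10010111011111
----------------
  10010001011011
Decimal: 13947 & 9695 = 9307



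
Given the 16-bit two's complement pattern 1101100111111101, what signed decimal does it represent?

Binary: 1101100111111101
Sign bit: 1 (negative)
Invert: 0010011000000010
Add 1:  0010011000000011
Magnitude: 0010011000000011 = 8192 + 1024 + 512 + 2 + 1 = 9731
Value: -9731



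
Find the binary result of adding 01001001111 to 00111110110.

Add column by column from the right: bit + bit + carry-in; write the sum mod 2, carry 1 when the sum is 2 or 3.
carry:  11111111100
        01001001111
+       00111110110
-------------------
       010001000101
(the carry out of the leftmost column, 0, becomes the leading bit)
Decimal check:
  01001001111 = 512 + 64 + 8 + 4 + 2 + 1 = 591
  00111110110 = 256 + 128 + 64 + 32 + 16 + 4 + 2 = 502
  591 + 502 = 1093, and 010001000101 = 1024 + 64 + 4 + 1 = 1093 ✓



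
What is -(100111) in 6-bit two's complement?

Original (sign bit 1, negative): 100111
Step 1 - Invert all bits: 011000
Step 2 - Add 1: 011001
Verification: 100111 + 011001 = 1000000; discarding the end carry (carry out of the top bit) leaves the 6-bit value 000000, as required for x + (-x)



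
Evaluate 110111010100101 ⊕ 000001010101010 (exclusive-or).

XOR: 1 when bits differ
  110111010100101
^ 000001010101010
-----------------
  110110000001111
Decimal: 28325 ^ 682 = 27663



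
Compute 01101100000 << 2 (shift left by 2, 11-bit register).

Original: 01101100000 (decimal 864)
Shift left by 2 positions
Append 2 zeros on the right and drop the 2 high bits that overflow the 11-bit width
Result: 10110000000 (decimal 1408)
Equivalent: 864 << 2 = 864 × 2^2 = 3456, truncated to 11 bits = 1408



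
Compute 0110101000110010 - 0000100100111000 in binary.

Method 1 - Direct subtraction (column by column from the right: bit − bit − borrow-in; if negative, add 2 and borrow 1 from the next column):
borrow: 0000001111110000
        0110101000110010
-       0000100100111000
------------------------
        0110000011111010

Method 2 - Add two's complement:
Two's complement of 0000100100111000: invert → 1111011011000111, add 1 → 1111011011001000
  0110101000110010
+ 1111011011001000
------------------
 10110000011111010  (end carry out of the top bit = 1)
Discarding the end carry: 0110000011111010
Decimal check:
  0110101000110010 = 16384 + 8192 + 2048 + 512 + 32 + 16 + 2 = 27186
  0000100100111000 = 2048 + 256 + 32 + 16 + 8 = 2360
  27186 - 2360 = 24826, and 0110000011111010 = 16384 + 8192 + 128 + 64 + 32 + 16 + 8 + 2 = 24826 ✓



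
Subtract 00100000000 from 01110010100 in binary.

Method 1 - Direct subtraction (column by column from the right: bit − bit − borrow-in; if negative, add 2 and borrow 1 from the next column):
borrow: 00000000000
        01110010100
-       00100000000
-------------------
        01010010100

Method 2 - Add two's complement:
Two's complement of 00100000000: invert → 11011111111, add 1 → 11100000000
  01110010100
+ 11100000000
-------------
 101010010100  (end carry out of the top bit = 1)
Discarding the end carry: 01010010100
Decimal check:
  01110010100 = 512 + 256 + 128 + 16 + 4 = 916
  00100000000 = 256
  916 - 256 = 660, and 01010010100 = 512 + 128 + 16 + 4 = 660 ✓



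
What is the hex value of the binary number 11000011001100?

Group into 4-bit nibbles from right:
  0011 = 3
  0000 = 0
  1100 = C
  1100 = C
Result: 30CC



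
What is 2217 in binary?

Using repeated division by 2:
2217 ÷ 2 = 1108 remainder 1
1108 ÷ 2 = 554 remainder 0
554 ÷ 2 = 277 remainder 0
277 ÷ 2 = 138 remainder 1
138 ÷ 2 = 69 remainder 0
69 ÷ 2 = 34 remainder 1
34 ÷ 2 = 17 remainder 0
17 ÷ 2 = 8 remainder 1
8 ÷ 2 = 4 remainder 0
4 ÷ 2 = 2 remainder 0
2 ÷ 2 = 1 remainder 0
1 ÷ 2 = 0 remainder 1
Reading remainders bottom to top: 100010101001



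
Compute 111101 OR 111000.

OR: 1 when either bit is 1
  111101
| 111000
--------
  111101
Decimal: 61 | 56 = 61



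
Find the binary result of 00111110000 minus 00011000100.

Method 1 - Direct subtraction (column by column from the right: bit − bit − borrow-in; if negative, add 2 and borrow 1 from the next column):
borrow: 00000011000
        00111110000
-       00011000100
-------------------
        00100101100

Method 2 - Add two's complement:
Two's complement of 00011000100: invert → 11100111011, add 1 → 11100111100
  00111110000
+ 11100111100
-------------
 100100101100  (end carry out of the top bit = 1)
Discarding the end carry: 00100101100
Decimal check:
  00111110000 = 256 + 128 + 64 + 32 + 16 = 496
  00011000100 = 128 + 64 + 4 = 196
  496 - 196 = 300, and 00100101100 = 256 + 32 + 8 + 4 = 300 ✓



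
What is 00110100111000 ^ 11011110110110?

XOR: 1 when bits differ
  00110100111000
^ 11011110110110
----------------
  11101010001110
Decimal: 3384 ^ 14262 = 14990



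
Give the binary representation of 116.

Using repeated division by 2:
116 ÷ 2 = 58 remainder 0
58 ÷ 2 = 29 remainder 0
29 ÷ 2 = 14 remainder 1
14 ÷ 2 = 7 remainder 0
7 ÷ 2 = 3 remainder 1
3 ÷ 2 = 1 remainder 1
1 ÷ 2 = 0 remainder 1
Reading remainders bottom to top: 1110100



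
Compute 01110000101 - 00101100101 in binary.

Method 1 - Direct subtraction (column by column from the right: bit − bit − borrow-in; if negative, add 2 and borrow 1 from the next column):
borrow: 00011000000
        01110000101
-       00101100101
-------------------
        01000100000

Method 2 - Add two's complement:
Two's complement of 00101100101: invert → 11010011010, add 1 → 11010011011
  01110000101
+ 11010011011
-------------
 101000100000  (end carry out of the top bit = 1)
Discarding the end carry: 01000100000
Decimal check:
  01110000101 = 512 + 256 + 128 + 4 + 1 = 901
  00101100101 = 256 + 64 + 32 + 4 + 1 = 357
  901 - 357 = 544, and 01000100000 = 512 + 32 = 544 ✓



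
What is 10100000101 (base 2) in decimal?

Sum of powers of 2 for each 1-bit:
2^0 + 2^2 + 2^8 + 2^10
= 1 + 4 + 256 + 1024
= 1285



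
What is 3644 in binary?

Using repeated division by 2:
3644 ÷ 2 = 1822 remainder 0
1822 ÷ 2 = 911 remainder 0
911 ÷ 2 = 455 remainder 1
455 ÷ 2 = 227 remainder 1
227 ÷ 2 = 113 remainder 1
113 ÷ 2 = 56 remainder 1
56 ÷ 2 = 28 remainder 0
28 ÷ 2 = 14 remainder 0
14 ÷ 2 = 7 remainder 0
7 ÷ 2 = 3 remainder 1
3 ÷ 2 = 1 remainder 1
1 ÷ 2 = 0 remainder 1
Reading remainders bottom to top: 111000111100



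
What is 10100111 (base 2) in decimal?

Sum of powers of 2 for each 1-bit:
2^0 + 2^1 + 2^2 + 2^5 + 2^7
= 1 + 2 + 4 + 32 + 128
= 167



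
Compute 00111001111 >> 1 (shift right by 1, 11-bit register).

Original: 00111001111 (decimal 463)
Shift right by 1 position
Drop the 1 low bit; fill with zero on the left
Result: 00011100111 (decimal 231)
Equivalent: 463 >> 1 = 463 ÷ 2^1 = 231



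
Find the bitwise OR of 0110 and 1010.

OR: 1 when either bit is 1
  0110
| 1010
------
  1110
Decimal: 6 | 10 = 14



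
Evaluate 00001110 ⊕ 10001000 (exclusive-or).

XOR: 1 when bits differ
  00001110
^ 10001000
----------
  10000110
Decimal: 14 ^ 136 = 134



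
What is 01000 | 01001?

OR: 1 when either bit is 1
  01000
| 01001
-------
  01001
Decimal: 8 | 9 = 9



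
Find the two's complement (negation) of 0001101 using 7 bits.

Original: 0001101
Step 1 - Invert all bits: 1110010
Step 2 - Add 1: 1110011
Verification: 0001101 + 1110011 = 10000000; discarding the end carry (carry out of the top bit) leaves the 7-bit value 0000000, as required for x + (-x)



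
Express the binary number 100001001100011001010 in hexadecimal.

Group into 4-bit nibbles from right:
  0001 = 1
  0000 = 0
  1001 = 9
  1000 = 8
  1100 = C
  1010 = A
Result: 1098CA



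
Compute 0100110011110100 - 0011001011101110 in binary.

Method 1 - Direct subtraction (column by column from the right: bit − bit − borrow-in; if negative, add 2 and borrow 1 from the next column):
borrow: 0110010000011100
        0100110011110100
-       0011001011101110
------------------------
        0001101000000110

Method 2 - Add two's complement:
Two's complement of 0011001011101110: invert → 1100110100010001, add 1 → 1100110100010010
  0100110011110100
+ 1100110100010010
------------------
 10001101000000110  (end carry out of the top bit = 1)
Discarding the end carry: 0001101000000110
Decimal check:
  0100110011110100 = 16384 + 2048 + 1024 + 128 + 64 + 32 + 16 + 4 = 19700
  0011001011101110 = 8192 + 4096 + 512 + 128 + 64 + 32 + 8 + 4 + 2 = 13038
  19700 - 13038 = 6662, and 0001101000000110 = 4096 + 2048 + 512 + 4 + 2 = 6662 ✓



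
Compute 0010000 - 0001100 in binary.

Method 1 - Direct subtraction (column by column from the right: bit − bit − borrow-in; if negative, add 2 and borrow 1 from the next column):
borrow: 0011000
        0010000
-       0001100
---------------
        0000100

Method 2 - Add two's complement:
Two's complement of 0001100: invert → 1110011, add 1 → 1110100
  0010000
+ 1110100
---------
 10000100  (end carry out of the top bit = 1)
Discarding the end carry: 0000100
Decimal check:
  0010000 = 16
  0001100 = 8 + 4 = 12
  16 - 12 = 4, and 0000100 = 4 ✓



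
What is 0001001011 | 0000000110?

OR: 1 when either bit is 1
  0001001011
| 0000000110
------------
  0001001111
Decimal: 75 | 6 = 79



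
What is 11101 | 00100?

OR: 1 when either bit is 1
  11101
| 00100
-------
  11101
Decimal: 29 | 4 = 29



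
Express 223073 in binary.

Using repeated division by 2:
223073 ÷ 2 = 111536 remainder 1
111536 ÷ 2 = 55768 remainder 0
55768 ÷ 2 = 27884 remainder 0
27884 ÷ 2 = 13942 remainder 0
13942 ÷ 2 = 6971 remainder 0
6971 ÷ 2 = 3485 remainder 1
3485 ÷ 2 = 1742 remainder 1
1742 ÷ 2 = 871 remainder 0
871 ÷ 2 = 435 remainder 1
435 ÷ 2 = 217 remainder 1
217 ÷ 2 = 108 remainder 1
108 ÷ 2 = 54 remainder 0
54 ÷ 2 = 27 remainder 0
27 ÷ 2 = 13 remainder 1
13 ÷ 2 = 6 remainder 1
6 ÷ 2 = 3 remainder 0
3 ÷ 2 = 1 remainder 1
1 ÷ 2 = 0 remainder 1
Reading remainders bottom to top: 110110011101100001



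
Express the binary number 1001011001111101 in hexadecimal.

Group into 4-bit nibbles from right:
  1001 = 9
  0110 = 6
  0111 = 7
  1101 = D
Result: 967D



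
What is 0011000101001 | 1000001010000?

OR: 1 when either bit is 1
  0011000101001
| 1000001010000
---------------
  1011001111001
Decimal: 1577 | 4176 = 5753



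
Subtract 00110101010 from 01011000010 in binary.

Method 1 - Direct subtraction (column by column from the right: bit − bit − borrow-in; if negative, add 2 and borrow 1 from the next column):
borrow: 01001110000
        01011000010
-       00110101010
-------------------
        00100011000

Method 2 - Add two's complement:
Two's complement of 00110101010: invert → 11001010101, add 1 → 11001010110
  01011000010
+ 11001010110
-------------
 100100011000  (end carry out of the top bit = 1)
Discarding the end carry: 00100011000
Decimal check:
  01011000010 = 512 + 128 + 64 + 2 = 706
  00110101010 = 256 + 128 + 32 + 8 + 2 = 426
  706 - 426 = 280, and 00100011000 = 256 + 16 + 8 = 280 ✓



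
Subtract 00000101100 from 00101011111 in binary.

Method 1 - Direct subtraction (column by column from the right: bit − bit − borrow-in; if negative, add 2 and borrow 1 from the next column):
borrow: 00001000000
        00101011111
-       00000101100
-------------------
        00100110011

Method 2 - Add two's complement:
Two's complement of 00000101100: invert → 11111010011, add 1 → 11111010100
  00101011111
+ 11111010100
-------------
 100100110011  (end carry out of the top bit = 1)
Discarding the end carry: 00100110011
Decimal check:
  00101011111 = 256 + 64 + 16 + 8 + 4 + 2 + 1 = 351
  00000101100 = 32 + 8 + 4 = 44
  351 - 44 = 307, and 00100110011 = 256 + 32 + 16 + 2 + 1 = 307 ✓



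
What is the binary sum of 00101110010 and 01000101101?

Add column by column from the right: bit + bit + carry-in; write the sum mod 2, carry 1 when the sum is 2 or 3.
carry:  00011000000
        00101110010
+       01000101101
-------------------
       001110011111
(the carry out of the leftmost column, 0, becomes the leading bit)
Decimal check:
  00101110010 = 256 + 64 + 32 + 16 + 2 = 370
  01000101101 = 512 + 32 + 8 + 4 + 1 = 557
  370 + 557 = 927, and 001110011111 = 512 + 256 + 128 + 16 + 8 + 4 + 2 + 1 = 927 ✓



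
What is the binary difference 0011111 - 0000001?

Method 1 - Direct subtraction (column by column from the right: bit − bit − borrow-in; if negative, add 2 and borrow 1 from the next column):
borrow: 0000000
        0011111
-       0000001
---------------
        0011110

Method 2 - Add two's complement:
Two's complement of 0000001: invert → 1111110, add 1 → 1111111
  0011111
+ 1111111
---------
 10011110  (end carry out of the top bit = 1)
Discarding the end carry: 0011110
Decimal check:
  0011111 = 16 + 8 + 4 + 2 + 1 = 31
  0000001 = 1
  31 - 1 = 30, and 0011110 = 16 + 8 + 4 + 2 = 30 ✓



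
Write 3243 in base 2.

Using repeated division by 2:
3243 ÷ 2 = 1621 remainder 1
1621 ÷ 2 = 810 remainder 1
810 ÷ 2 = 405 remainder 0
405 ÷ 2 = 202 remainder 1
202 ÷ 2 = 101 remainder 0
101 ÷ 2 = 50 remainder 1
50 ÷ 2 = 25 remainder 0
25 ÷ 2 = 12 remainder 1
12 ÷ 2 = 6 remainder 0
6 ÷ 2 = 3 remainder 0
3 ÷ 2 = 1 remainder 1
1 ÷ 2 = 0 remainder 1
Reading remainders bottom to top: 110010101011



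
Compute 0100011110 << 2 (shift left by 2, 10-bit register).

Original: 0100011110 (decimal 286)
Shift left by 2 positions
Append 2 zeros on the right and drop the 2 high bits that overflow the 10-bit width
Result: 0001111000 (decimal 120)
Equivalent: 286 << 2 = 286 × 2^2 = 1144, truncated to 10 bits = 120



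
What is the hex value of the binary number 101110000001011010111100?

Group into 4-bit nibbles from right:
  1011 = B
  1000 = 8
  0001 = 1
  0110 = 6
  1011 = B
  1100 = C
Result: B816BC



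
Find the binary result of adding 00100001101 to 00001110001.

Add column by column from the right: bit + bit + carry-in; write the sum mod 2, carry 1 when the sum is 2 or 3.
carry:  00000000010
        00100001101
+       00001110001
-------------------
       000101111110
(the carry out of the leftmost column, 0, becomes the leading bit)
Decimal check:
  00100001101 = 256 + 8 + 4 + 1 = 269
  00001110001 = 64 + 32 + 16 + 1 = 113
  269 + 113 = 382, and 000101111110 = 256 + 64 + 32 + 16 + 8 + 4 + 2 = 382 ✓



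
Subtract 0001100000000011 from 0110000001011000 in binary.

Method 1 - Direct subtraction (column by column from the right: bit − bit − borrow-in; if negative, add 2 and borrow 1 from the next column):
borrow: 0011000000001110
        0110000001011000
-       0001100000000011
------------------------
        0100100001010101

Method 2 - Add two's complement:
Two's complement of 0001100000000011: invert → 1110011111111100, add 1 → 1110011111111101
  0110000001011000
+ 1110011111111101
------------------
 10100100001010101  (end carry out of the top bit = 1)
Discarding the end carry: 0100100001010101
Decimal check:
  0110000001011000 = 16384 + 8192 + 64 + 16 + 8 = 24664
  0001100000000011 = 4096 + 2048 + 2 + 1 = 6147
  24664 - 6147 = 18517, and 0100100001010101 = 16384 + 2048 + 64 + 16 + 4 + 1 = 18517 ✓



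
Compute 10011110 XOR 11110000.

XOR: 1 when bits differ
  10011110
^ 11110000
----------
  01101110
Decimal: 158 ^ 240 = 110



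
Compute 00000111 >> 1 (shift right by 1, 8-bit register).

Original: 00000111 (decimal 7)
Shift right by 1 position
Drop the 1 low bit; fill with zero on the left
Result: 00000011 (decimal 3)
Equivalent: 7 >> 1 = 7 ÷ 2^1 = 3



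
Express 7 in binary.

Using repeated division by 2:
7 ÷ 2 = 3 remainder 1
3 ÷ 2 = 1 remainder 1
1 ÷ 2 = 0 remainder 1
Reading remainders bottom to top: 111



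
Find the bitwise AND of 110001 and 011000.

AND: 1 only when both bits are 1
  110001
& 011000
--------
  010000
Decimal: 49 & 24 = 16



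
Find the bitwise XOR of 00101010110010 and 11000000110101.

XOR: 1 when bits differ
  00101010110010
^ 11000000110101
----------------
  11101010000111
Decimal: 2738 ^ 12341 = 14983



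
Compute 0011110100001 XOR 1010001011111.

XOR: 1 when bits differ
  0011110100001
^ 1010001011111
---------------
  1001111111110
Decimal: 1953 ^ 5215 = 5118



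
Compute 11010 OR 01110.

OR: 1 when either bit is 1
  11010
| 01110
-------
  11110
Decimal: 26 | 14 = 30



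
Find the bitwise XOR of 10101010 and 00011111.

XOR: 1 when bits differ
  10101010
^ 00011111
----------
  10110101
Decimal: 170 ^ 31 = 181



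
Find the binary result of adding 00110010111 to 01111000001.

Add column by column from the right: bit + bit + carry-in; write the sum mod 2, carry 1 when the sum is 2 or 3.
carry:  11100001110
        00110010111
+       01111000001
-------------------
       010101011000
(the carry out of the leftmost column, 0, becomes the leading bit)
Decimal check:
  00110010111 = 256 + 128 + 16 + 4 + 2 + 1 = 407
  01111000001 = 512 + 256 + 128 + 64 + 1 = 961
  407 + 961 = 1368, and 010101011000 = 1024 + 256 + 64 + 16 + 8 = 1368 ✓



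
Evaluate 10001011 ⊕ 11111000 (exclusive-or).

XOR: 1 when bits differ
  10001011
^ 11111000
----------
  01110011
Decimal: 139 ^ 248 = 115



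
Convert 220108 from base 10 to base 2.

Using repeated division by 2:
220108 ÷ 2 = 110054 remainder 0
110054 ÷ 2 = 55027 remainder 0
55027 ÷ 2 = 27513 remainder 1
27513 ÷ 2 = 13756 remainder 1
13756 ÷ 2 = 6878 remainder 0
6878 ÷ 2 = 3439 remainder 0
3439 ÷ 2 = 1719 remainder 1
1719 ÷ 2 = 859 remainder 1
859 ÷ 2 = 429 remainder 1
429 ÷ 2 = 214 remainder 1
214 ÷ 2 = 107 remainder 0
107 ÷ 2 = 53 remainder 1
53 ÷ 2 = 26 remainder 1
26 ÷ 2 = 13 remainder 0
13 ÷ 2 = 6 remainder 1
6 ÷ 2 = 3 remainder 0
3 ÷ 2 = 1 remainder 1
1 ÷ 2 = 0 remainder 1
Reading remainders bottom to top: 110101101111001100



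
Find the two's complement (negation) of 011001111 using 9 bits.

Original: 011001111
Step 1 - Invert all bits: 100110000
Step 2 - Add 1: 100110001
Verification: 011001111 + 100110001 = 1000000000; discarding the end carry (carry out of the top bit) leaves the 9-bit value 000000000, as required for x + (-x)



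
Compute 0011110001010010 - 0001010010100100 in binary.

Method 1 - Direct subtraction (column by column from the right: bit − bit − borrow-in; if negative, add 2 and borrow 1 from the next column):
borrow: 0000111101011000
        0011110001010010
-       0001010010100100
------------------------
        0010011110101110

Method 2 - Add two's complement:
Two's complement of 0001010010100100: invert → 1110101101011011, add 1 → 1110101101011100
  0011110001010010
+ 1110101101011100
------------------
 10010011110101110  (end carry out of the top bit = 1)
Discarding the end carry: 0010011110101110
Decimal check:
  0011110001010010 = 8192 + 4096 + 2048 + 1024 + 64 + 16 + 2 = 15442
  0001010010100100 = 4096 + 1024 + 128 + 32 + 4 = 5284
  15442 - 5284 = 10158, and 0010011110101110 = 8192 + 1024 + 512 + 256 + 128 + 32 + 8 + 4 + 2 = 10158 ✓



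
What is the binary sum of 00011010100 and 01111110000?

Add column by column from the right: bit + bit + carry-in; write the sum mod 2, carry 1 when the sum is 2 or 3.
carry:  11111100000
        00011010100
+       01111110000
-------------------
       010011000100
(the carry out of the leftmost column, 0, becomes the leading bit)
Decimal check:
  00011010100 = 128 + 64 + 16 + 4 = 212
  01111110000 = 512 + 256 + 128 + 64 + 32 + 16 = 1008
  212 + 1008 = 1220, and 010011000100 = 1024 + 128 + 64 + 4 = 1220 ✓



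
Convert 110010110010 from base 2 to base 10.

Sum of powers of 2 for each 1-bit:
2^1 + 2^4 + 2^5 + 2^7 + 2^10 + 2^11
= 2 + 16 + 32 + 128 + 1024 + 2048
= 3250



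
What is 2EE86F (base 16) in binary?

Convert each hex digit to 4 bits:
  2 = 0010
  E = 1110
  E = 1110
  8 = 1000
  6 = 0110
  F = 1111
Concatenate: 001011101110100001101111



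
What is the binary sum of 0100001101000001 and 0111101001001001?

Add column by column from the right: bit + bit + carry-in; write the sum mod 2, carry 1 when the sum is 2 or 3.
carry:  1000010010000010
        0100001101000001
+       0111101001001001
------------------------
       01011110110001010
(the carry out of the leftmost column, 0, becomes the leading bit)
Decimal check:
  0100001101000001 = 16384 + 512 + 256 + 64 + 1 = 17217
  0111101001001001 = 16384 + 8192 + 4096 + 2048 + 512 + 64 + 8 + 1 = 31305
  17217 + 31305 = 48522, and 01011110110001010 = 32768 + 8192 + 4096 + 2048 + 1024 + 256 + 128 + 8 + 2 = 48522 ✓



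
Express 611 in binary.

Using repeated division by 2:
611 ÷ 2 = 305 remainder 1
305 ÷ 2 = 152 remainder 1
152 ÷ 2 = 76 remainder 0
76 ÷ 2 = 38 remainder 0
38 ÷ 2 = 19 remainder 0
19 ÷ 2 = 9 remainder 1
9 ÷ 2 = 4 remainder 1
4 ÷ 2 = 2 remainder 0
2 ÷ 2 = 1 remainder 0
1 ÷ 2 = 0 remainder 1
Reading remainders bottom to top: 1001100011



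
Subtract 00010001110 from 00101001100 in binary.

Method 1 - Direct subtraction (column by column from the right: bit − bit − borrow-in; if negative, add 2 and borrow 1 from the next column):
borrow: 00101111100
        00101001100
-       00010001110
-------------------
        00010111110

Method 2 - Add two's complement:
Two's complement of 00010001110: invert → 11101110001, add 1 → 11101110010
  00101001100
+ 11101110010
-------------
 100010111110  (end carry out of the top bit = 1)
Discarding the end carry: 00010111110
Decimal check:
  00101001100 = 256 + 64 + 8 + 4 = 332
  00010001110 = 128 + 8 + 4 + 2 = 142
  332 - 142 = 190, and 00010111110 = 128 + 32 + 16 + 8 + 4 + 2 = 190 ✓



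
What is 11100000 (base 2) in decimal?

Sum of powers of 2 for each 1-bit:
2^5 + 2^6 + 2^7
= 32 + 64 + 128
= 224



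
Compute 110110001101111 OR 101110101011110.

OR: 1 when either bit is 1
  110110001101111
| 101110101011110
-----------------
  111110101111111
Decimal: 27759 | 23902 = 32127



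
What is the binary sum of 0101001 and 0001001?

Add column by column from the right: bit + bit + carry-in; write the sum mod 2, carry 1 when the sum is 2 or 3.
carry:  0010010
        0101001
+       0001001
---------------
       00110010
(the carry out of the leftmost column, 0, becomes the leading bit)
Decimal check:
  0101001 = 32 + 8 + 1 = 41
  0001001 = 8 + 1 = 9
  41 + 9 = 50, and 00110010 = 32 + 16 + 2 = 50 ✓



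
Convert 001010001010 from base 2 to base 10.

Sum of powers of 2 for each 1-bit:
2^1 + 2^3 + 2^7 + 2^9
= 2 + 8 + 128 + 512
= 650



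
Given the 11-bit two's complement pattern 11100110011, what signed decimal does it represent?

Binary: 11100110011
Sign bit: 1 (negative)
Invert: 00011001100
Add 1:  00011001101
Magnitude: 00011001101 = 128 + 64 + 8 + 4 + 1 = 205
Value: -205



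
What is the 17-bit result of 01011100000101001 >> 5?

Original: 01011100000101001 (decimal 47145)
Shift right by 5 positions
Drop the 5 low bits; fill with zeros on the left
Result: 00000010111000001 (decimal 1473)
Equivalent: 47145 >> 5 = 47145 ÷ 2^5 = 1473



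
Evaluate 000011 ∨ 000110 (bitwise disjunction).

OR: 1 when either bit is 1
  000011
| 000110
--------
  000111
Decimal: 3 | 6 = 7



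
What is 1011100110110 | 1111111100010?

OR: 1 when either bit is 1
  1011100110110
| 1111111100010
---------------
  1111111110110
Decimal: 5942 | 8162 = 8182



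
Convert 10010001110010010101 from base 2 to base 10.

Sum of powers of 2 for each 1-bit:
2^0 + 2^2 + 2^4 + 2^7 + 2^10 + 2^11 + 2^12 + 2^16 + 2^19
= 1 + 4 + 16 + 128 + 1024 + 2048 + 4096 + 65536 + 524288
= 597141



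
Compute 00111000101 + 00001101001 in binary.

Add column by column from the right: bit + bit + carry-in; write the sum mod 2, carry 1 when the sum is 2 or 3.
carry:  01110000010
        00111000101
+       00001101001
-------------------
       001000101110
(the carry out of the leftmost column, 0, becomes the leading bit)
Decimal check:
  00111000101 = 256 + 128 + 64 + 4 + 1 = 453
  00001101001 = 64 + 32 + 8 + 1 = 105
  453 + 105 = 558, and 001000101110 = 512 + 32 + 8 + 4 + 2 = 558 ✓



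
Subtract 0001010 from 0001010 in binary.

Method 1 - Direct subtraction (column by column from the right: bit − bit − borrow-in; if negative, add 2 and borrow 1 from the next column):
borrow: 0000000
        0001010
-       0001010
---------------
        0000000

Method 2 - Add two's complement:
Two's complement of 0001010: invert → 1110101, add 1 → 1110110
  0001010
+ 1110110
---------
 10000000  (end carry out of the top bit = 1)
Discarding the end carry: 0000000
Decimal check:
  0001010 = 8 + 2 = 10
  0001010 = 8 + 2 = 10
  10 - 10 = 0, and 0000000 = 0 ✓



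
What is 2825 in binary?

Using repeated division by 2:
2825 ÷ 2 = 1412 remainder 1
1412 ÷ 2 = 706 remainder 0
706 ÷ 2 = 353 remainder 0
353 ÷ 2 = 176 remainder 1
176 ÷ 2 = 88 remainder 0
88 ÷ 2 = 44 remainder 0
44 ÷ 2 = 22 remainder 0
22 ÷ 2 = 11 remainder 0
11 ÷ 2 = 5 remainder 1
5 ÷ 2 = 2 remainder 1
2 ÷ 2 = 1 remainder 0
1 ÷ 2 = 0 remainder 1
Reading remainders bottom to top: 101100001001



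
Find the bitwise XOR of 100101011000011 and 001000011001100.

XOR: 1 when bits differ
  100101011000011
^ 001000011001100
-----------------
  101101000001111
Decimal: 19139 ^ 4300 = 23055



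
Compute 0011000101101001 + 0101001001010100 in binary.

Add column by column from the right: bit + bit + carry-in; write the sum mod 2, carry 1 when the sum is 2 or 3.
carry:  1110000010000000
        0011000101101001
+       0101001001010100
------------------------
       01000001110111101
(the carry out of the leftmost column, 0, becomes the leading bit)
Decimal check:
  0011000101101001 = 8192 + 4096 + 256 + 64 + 32 + 8 + 1 = 12649
  0101001001010100 = 16384 + 4096 + 512 + 64 + 16 + 4 = 21076
  12649 + 21076 = 33725, and 01000001110111101 = 32768 + 512 + 256 + 128 + 32 + 16 + 8 + 4 + 1 = 33725 ✓



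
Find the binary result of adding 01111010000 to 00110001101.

Add column by column from the right: bit + bit + carry-in; write the sum mod 2, carry 1 when the sum is 2 or 3.
carry:  11100000000
        01111010000
+       00110001101
-------------------
       010101011101
(the carry out of the leftmost column, 0, becomes the leading bit)
Decimal check:
  01111010000 = 512 + 256 + 128 + 64 + 16 = 976
  00110001101 = 256 + 128 + 8 + 4 + 1 = 397
  976 + 397 = 1373, and 010101011101 = 1024 + 256 + 64 + 16 + 8 + 4 + 1 = 1373 ✓



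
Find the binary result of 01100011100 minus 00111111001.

Method 1 - Direct subtraction (column by column from the right: bit − bit − borrow-in; if negative, add 2 and borrow 1 from the next column):
borrow: 01111000110
        01100011100
-       00111111001
-------------------
        00100100011

Method 2 - Add two's complement:
Two's complement of 00111111001: invert → 11000000110, add 1 → 11000000111
  01100011100
+ 11000000111
-------------
 100100100011  (end carry out of the top bit = 1)
Discarding the end carry: 00100100011
Decimal check:
  01100011100 = 512 + 256 + 16 + 8 + 4 = 796
  00111111001 = 256 + 128 + 64 + 32 + 16 + 8 + 1 = 505
  796 - 505 = 291, and 00100100011 = 256 + 32 + 2 + 1 = 291 ✓



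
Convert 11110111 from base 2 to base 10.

Sum of powers of 2 for each 1-bit:
2^0 + 2^1 + 2^2 + 2^4 + 2^5 + 2^6 + 2^7
= 1 + 2 + 4 + 16 + 32 + 64 + 128
= 247



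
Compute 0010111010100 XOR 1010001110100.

XOR: 1 when bits differ
  0010111010100
^ 1010001110100
---------------
  1000110100000
Decimal: 1492 ^ 5236 = 4512



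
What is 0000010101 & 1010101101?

AND: 1 only when both bits are 1
  0000010101
& 1010101101
------------
  0000000101
Decimal: 21 & 685 = 5



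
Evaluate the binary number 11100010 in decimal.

Sum of powers of 2 for each 1-bit:
2^1 + 2^5 + 2^6 + 2^7
= 2 + 32 + 64 + 128
= 226



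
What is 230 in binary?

Using repeated division by 2:
230 ÷ 2 = 115 remainder 0
115 ÷ 2 = 57 remainder 1
57 ÷ 2 = 28 remainder 1
28 ÷ 2 = 14 remainder 0
14 ÷ 2 = 7 remainder 0
7 ÷ 2 = 3 remainder 1
3 ÷ 2 = 1 remainder 1
1 ÷ 2 = 0 remainder 1
Reading remainders bottom to top: 11100110



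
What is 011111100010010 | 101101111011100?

OR: 1 when either bit is 1
  011111100010010
| 101101111011100
-----------------
  111111111011110
Decimal: 16146 | 23516 = 32734



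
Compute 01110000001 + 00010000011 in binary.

Add column by column from the right: bit + bit + carry-in; write the sum mod 2, carry 1 when the sum is 2 or 3.
carry:  11100000110
        01110000001
+       00010000011
-------------------
       010000000100
(the carry out of the leftmost column, 0, becomes the leading bit)
Decimal check:
  01110000001 = 512 + 256 + 128 + 1 = 897
  00010000011 = 128 + 2 + 1 = 131
  897 + 131 = 1028, and 010000000100 = 1024 + 4 = 1028 ✓



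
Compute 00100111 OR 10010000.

OR: 1 when either bit is 1
  00100111
| 10010000
----------
  10110111
Decimal: 39 | 144 = 183



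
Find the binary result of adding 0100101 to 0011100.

Add column by column from the right: bit + bit + carry-in; write the sum mod 2, carry 1 when the sum is 2 or 3.
carry:  1111000
        0100101
+       0011100
---------------
       01000001
(the carry out of the leftmost column, 0, becomes the leading bit)
Decimal check:
  0100101 = 32 + 4 + 1 = 37
  0011100 = 16 + 8 + 4 = 28
  37 + 28 = 65, and 01000001 = 64 + 1 = 65 ✓



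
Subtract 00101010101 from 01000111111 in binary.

Method 1 - Direct subtraction (column by column from the right: bit − bit − borrow-in; if negative, add 2 and borrow 1 from the next column):
borrow: 01110000000
        01000111111
-       00101010101
-------------------
        00011101010

Method 2 - Add two's complement:
Two's complement of 00101010101: invert → 11010101010, add 1 → 11010101011
  01000111111
+ 11010101011
-------------
 100011101010  (end carry out of the top bit = 1)
Discarding the end carry: 00011101010
Decimal check:
  01000111111 = 512 + 32 + 16 + 8 + 4 + 2 + 1 = 575
  00101010101 = 256 + 64 + 16 + 4 + 1 = 341
  575 - 341 = 234, and 00011101010 = 128 + 64 + 32 + 8 + 2 = 234 ✓



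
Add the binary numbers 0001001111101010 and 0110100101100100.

Add column by column from the right: bit + bit + carry-in; write the sum mod 2, carry 1 when the sum is 2 or 3.
carry:  0000011111000000
        0001001111101010
+       0110100101100100
------------------------
       00111110101001110
(the carry out of the leftmost column, 0, becomes the leading bit)
Decimal check:
  0001001111101010 = 4096 + 512 + 256 + 128 + 64 + 32 + 8 + 2 = 5098
  0110100101100100 = 16384 + 8192 + 2048 + 256 + 64 + 32 + 4 = 26980
  5098 + 26980 = 32078, and 00111110101001110 = 16384 + 8192 + 4096 + 2048 + 1024 + 256 + 64 + 8 + 4 + 2 = 32078 ✓



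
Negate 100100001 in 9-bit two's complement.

Original (sign bit 1, negative): 100100001
Step 1 - Invert all bits: 011011110
Step 2 - Add 1: 011011111
Verification: 100100001 + 011011111 = 1000000000; discarding the end carry (carry out of the top bit) leaves the 9-bit value 000000000, as required for x + (-x)



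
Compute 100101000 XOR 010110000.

XOR: 1 when bits differ
  100101000
^ 010110000
-----------
  110011000
Decimal: 296 ^ 176 = 408



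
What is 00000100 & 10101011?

AND: 1 only when both bits are 1
  00000100
& 10101011
----------
  00000000
Decimal: 4 & 171 = 0



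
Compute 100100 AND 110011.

AND: 1 only when both bits are 1
  100100
& 110011
--------
  100000
Decimal: 36 & 51 = 32



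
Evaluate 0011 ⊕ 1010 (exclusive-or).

XOR: 1 when bits differ
  0011
^ 1010
------
  1001
Decimal: 3 ^ 10 = 9



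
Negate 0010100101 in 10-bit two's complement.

Original: 0010100101
Step 1 - Invert all bits: 1101011010
Step 2 - Add 1: 1101011011
Verification: 0010100101 + 1101011011 = 10000000000; discarding the end carry (carry out of the top bit) leaves the 10-bit value 0000000000, as required for x + (-x)



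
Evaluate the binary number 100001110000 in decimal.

Sum of powers of 2 for each 1-bit:
2^4 + 2^5 + 2^6 + 2^11
= 16 + 32 + 64 + 2048
= 2160



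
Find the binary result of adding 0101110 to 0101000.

Add column by column from the right: bit + bit + carry-in; write the sum mod 2, carry 1 when the sum is 2 or 3.
carry:  1010000
        0101110
+       0101000
---------------
       01010110
(the carry out of the leftmost column, 0, becomes the leading bit)
Decimal check:
  0101110 = 32 + 8 + 4 + 2 = 46
  0101000 = 32 + 8 = 40
  46 + 40 = 86, and 01010110 = 64 + 16 + 4 + 2 = 86 ✓



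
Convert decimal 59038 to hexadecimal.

Using repeated division by 16 (digits 10–15 are A–F):
59038 ÷ 16 = 3689 remainder 14 (E)
3689 ÷ 16 = 230 remainder 9
230 ÷ 16 = 14 remainder 6
14 ÷ 16 = 0 remainder 14 (E)
Reading remainders bottom to top: E69E



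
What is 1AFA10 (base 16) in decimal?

Expand by place value (powers of 16):
Digit values: A = 10, F = 15
1AFA10 = 1 × 16^5 + 10 × 16^4 + 15 × 16^3 + 10 × 16^2 + 1 × 16^1 + 0 × 16^0
= 1 × 1048576 + 10 × 65536 + 15 × 4096 + 10 × 256 + 1 × 16 + 0 × 1
= 1048576 + 655360 + 61440 + 2560 + 16 + 0
= 1767952



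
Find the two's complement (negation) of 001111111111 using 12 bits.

Original: 001111111111
Step 1 - Invert all bits: 110000000000
Step 2 - Add 1: 110000000001
Verification: 001111111111 + 110000000001 = 1000000000000; discarding the end carry (carry out of the top bit) leaves the 12-bit value 000000000000, as required for x + (-x)



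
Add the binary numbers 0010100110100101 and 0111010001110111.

Add column by column from the right: bit + bit + carry-in; write the sum mod 2, carry 1 when the sum is 2 or 3.
carry:  1100001111001110
        0010100110100101
+       0111010001110111
------------------------
       01001111000011100
(the carry out of the leftmost column, 0, becomes the leading bit)
Decimal check:
  0010100110100101 = 8192 + 2048 + 256 + 128 + 32 + 4 + 1 = 10661
  0111010001110111 = 16384 + 8192 + 4096 + 1024 + 64 + 32 + 16 + 4 + 2 + 1 = 29815
  10661 + 29815 = 40476, and 01001111000011100 = 32768 + 4096 + 2048 + 1024 + 512 + 16 + 8 + 4 = 40476 ✓



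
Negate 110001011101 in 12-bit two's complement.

Original (sign bit 1, negative): 110001011101
Step 1 - Invert all bits: 001110100010
Step 2 - Add 1: 001110100011
Verification: 110001011101 + 001110100011 = 1000000000000; discarding the end carry (carry out of the top bit) leaves the 12-bit value 000000000000, as required for x + (-x)



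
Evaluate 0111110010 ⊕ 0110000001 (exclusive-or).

XOR: 1 when bits differ
  0111110010
^ 0110000001
------------
  0001110011
Decimal: 498 ^ 385 = 115



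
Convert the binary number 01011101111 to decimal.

Sum of powers of 2 for each 1-bit:
2^0 + 2^1 + 2^2 + 2^3 + 2^5 + 2^6 + 2^7 + 2^9
= 1 + 2 + 4 + 8 + 32 + 64 + 128 + 512
= 751



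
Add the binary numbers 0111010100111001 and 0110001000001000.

Add column by column from the right: bit + bit + carry-in; write the sum mod 2, carry 1 when the sum is 2 or 3.
carry:  1100000001110000
        0111010100111001
+       0110001000001000
------------------------
       01101011101000001
(the carry out of the leftmost column, 0, becomes the leading bit)
Decimal check:
  0111010100111001 = 16384 + 8192 + 4096 + 1024 + 256 + 32 + 16 + 8 + 1 = 30009
  0110001000001000 = 16384 + 8192 + 512 + 8 = 25096
  30009 + 25096 = 55105, and 01101011101000001 = 32768 + 16384 + 4096 + 1024 + 512 + 256 + 64 + 1 = 55105 ✓



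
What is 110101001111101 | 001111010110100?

OR: 1 when either bit is 1
  110101001111101
| 001111010110100
-----------------
  111111011111101
Decimal: 27261 | 7860 = 32509



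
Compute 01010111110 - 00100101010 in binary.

Method 1 - Direct subtraction (column by column from the right: bit − bit − borrow-in; if negative, add 2 and borrow 1 from the next column):
borrow: 01000000000
        01010111110
-       00100101010
-------------------
        00110010100

Method 2 - Add two's complement:
Two's complement of 00100101010: invert → 11011010101, add 1 → 11011010110
  01010111110
+ 11011010110
-------------
 100110010100  (end carry out of the top bit = 1)
Discarding the end carry: 00110010100
Decimal check:
  01010111110 = 512 + 128 + 32 + 16 + 8 + 4 + 2 = 702
  00100101010 = 256 + 32 + 8 + 2 = 298
  702 - 298 = 404, and 00110010100 = 256 + 128 + 16 + 4 = 404 ✓



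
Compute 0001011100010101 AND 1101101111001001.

AND: 1 only when both bits are 1
  0001011100010101
& 1101101111001001
------------------
  0001001100000001
Decimal: 5909 & 56265 = 4865



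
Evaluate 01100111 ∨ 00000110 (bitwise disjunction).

OR: 1 when either bit is 1
  01100111
| 00000110
----------
  01100111
Decimal: 103 | 6 = 103



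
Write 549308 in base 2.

Using repeated division by 2:
549308 ÷ 2 = 274654 remainder 0
274654 ÷ 2 = 137327 remainder 0
137327 ÷ 2 = 68663 remainder 1
68663 ÷ 2 = 34331 remainder 1
34331 ÷ 2 = 17165 remainder 1
17165 ÷ 2 = 8582 remainder 1
8582 ÷ 2 = 4291 remainder 0
4291 ÷ 2 = 2145 remainder 1
2145 ÷ 2 = 1072 remainder 1
1072 ÷ 2 = 536 remainder 0
536 ÷ 2 = 268 remainder 0
268 ÷ 2 = 134 remainder 0
134 ÷ 2 = 67 remainder 0
67 ÷ 2 = 33 remainder 1
33 ÷ 2 = 16 remainder 1
16 ÷ 2 = 8 remainder 0
8 ÷ 2 = 4 remainder 0
4 ÷ 2 = 2 remainder 0
2 ÷ 2 = 1 remainder 0
1 ÷ 2 = 0 remainder 1
Reading remainders bottom to top: 10000110000110111100



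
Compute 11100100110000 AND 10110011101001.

AND: 1 only when both bits are 1
  11100100110000
& 10110011101001
----------------
  10100000100000
Decimal: 14640 & 11497 = 10272



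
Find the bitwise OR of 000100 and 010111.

OR: 1 when either bit is 1
  000100
| 010111
--------
  010111
Decimal: 4 | 23 = 23



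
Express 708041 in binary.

Using repeated division by 2:
708041 ÷ 2 = 354020 remainder 1
354020 ÷ 2 = 177010 remainder 0
177010 ÷ 2 = 88505 remainder 0
88505 ÷ 2 = 44252 remainder 1
44252 ÷ 2 = 22126 remainder 0
22126 ÷ 2 = 11063 remainder 0
11063 ÷ 2 = 5531 remainder 1
5531 ÷ 2 = 2765 remainder 1
2765 ÷ 2 = 1382 remainder 1
1382 ÷ 2 = 691 remainder 0
691 ÷ 2 = 345 remainder 1
345 ÷ 2 = 172 remainder 1
172 ÷ 2 = 86 remainder 0
86 ÷ 2 = 43 remainder 0
43 ÷ 2 = 21 remainder 1
21 ÷ 2 = 10 remainder 1
10 ÷ 2 = 5 remainder 0
5 ÷ 2 = 2 remainder 1
2 ÷ 2 = 1 remainder 0
1 ÷ 2 = 0 remainder 1
Reading remainders bottom to top: 10101100110111001001



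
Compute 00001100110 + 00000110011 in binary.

Add column by column from the right: bit + bit + carry-in; write the sum mod 2, carry 1 when the sum is 2 or 3.
carry:  00011001100
        00001100110
+       00000110011
-------------------
       000010011001
(the carry out of the leftmost column, 0, becomes the leading bit)
Decimal check:
  00001100110 = 64 + 32 + 4 + 2 = 102
  00000110011 = 32 + 16 + 2 + 1 = 51
  102 + 51 = 153, and 000010011001 = 128 + 16 + 8 + 1 = 153 ✓



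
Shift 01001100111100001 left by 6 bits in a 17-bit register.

Original: 01001100111100001 (decimal 39393)
Shift left by 6 positions
Append 6 zeros on the right and drop the 6 high bits that overflow the 17-bit width
Result: 00111100001000000 (decimal 30784)
Equivalent: 39393 << 6 = 39393 × 2^6 = 2521152, truncated to 17 bits = 30784



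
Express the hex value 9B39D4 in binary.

Convert each hex digit to 4 bits:
  9 = 1001
  B = 1011
  3 = 0011
  9 = 1001
  D = 1101
  4 = 0100
Concatenate: 100110110011100111010100



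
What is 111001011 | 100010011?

OR: 1 when either bit is 1
  111001011
| 100010011
-----------
  111011011
Decimal: 459 | 275 = 475



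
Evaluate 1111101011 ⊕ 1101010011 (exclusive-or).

XOR: 1 when bits differ
  1111101011
^ 1101010011
------------
  0010111000
Decimal: 1003 ^ 851 = 184



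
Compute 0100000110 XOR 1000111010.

XOR: 1 when bits differ
  0100000110
^ 1000111010
------------
  1100111100
Decimal: 262 ^ 570 = 828

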